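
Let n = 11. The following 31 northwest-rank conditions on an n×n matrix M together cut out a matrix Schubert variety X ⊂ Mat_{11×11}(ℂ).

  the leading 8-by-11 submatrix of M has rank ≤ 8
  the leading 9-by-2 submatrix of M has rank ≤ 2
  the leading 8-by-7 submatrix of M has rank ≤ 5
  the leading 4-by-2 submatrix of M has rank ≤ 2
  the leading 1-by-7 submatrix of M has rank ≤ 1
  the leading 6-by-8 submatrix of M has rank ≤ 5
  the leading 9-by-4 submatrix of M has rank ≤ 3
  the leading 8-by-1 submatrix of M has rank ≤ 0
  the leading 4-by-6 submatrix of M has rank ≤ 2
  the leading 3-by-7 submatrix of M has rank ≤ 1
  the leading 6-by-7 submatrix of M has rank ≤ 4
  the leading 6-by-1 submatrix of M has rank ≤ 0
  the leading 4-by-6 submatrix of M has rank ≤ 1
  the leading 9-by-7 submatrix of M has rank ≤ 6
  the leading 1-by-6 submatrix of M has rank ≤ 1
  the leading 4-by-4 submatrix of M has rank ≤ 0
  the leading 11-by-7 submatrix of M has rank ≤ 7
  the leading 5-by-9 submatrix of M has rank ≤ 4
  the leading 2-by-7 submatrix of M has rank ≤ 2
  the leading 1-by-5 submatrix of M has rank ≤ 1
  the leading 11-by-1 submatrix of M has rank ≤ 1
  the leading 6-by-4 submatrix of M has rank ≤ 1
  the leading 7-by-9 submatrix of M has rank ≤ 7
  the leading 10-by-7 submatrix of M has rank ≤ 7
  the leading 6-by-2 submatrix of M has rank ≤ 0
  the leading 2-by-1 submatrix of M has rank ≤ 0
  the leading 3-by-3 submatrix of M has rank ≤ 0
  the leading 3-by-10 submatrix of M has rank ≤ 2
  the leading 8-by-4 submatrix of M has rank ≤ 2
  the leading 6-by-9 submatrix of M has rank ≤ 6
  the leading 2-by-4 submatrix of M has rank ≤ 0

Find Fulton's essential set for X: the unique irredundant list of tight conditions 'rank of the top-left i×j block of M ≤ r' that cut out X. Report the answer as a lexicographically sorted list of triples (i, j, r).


Propagating the 31 rank bounds to every northwest block:

  0 0 0 0 1 1 1 1 1 1 1
  0 0 0 0 1 1 1 2 2 2 2
  0 0 0 0 1 1 1 2 2 2 3
  0 0 0 0 1 1 2 3 3 3 4
  0 0 1 1 2 2 3 4 4 4 5
  0 0 1 1 2 3 4 5 5 5 6
  0 1 2 2 3 4 5 6 6 6 7
  0 1 2 2 3 4 5 6 7 7 8
  1 2 3 3 4 5 6 7 8 8 9
  1 2 3 4 5 6 7 8 9 9 10
  1 2 3 4 5 6 7 8 9 10 11

reading off 1-entries of Δ²R: w = (5, 8, 11, 7, 3, 6, 2, 9, 1, 4, 10).

ℓ(w)=31; the 8 essential cells (i,j,r):

[(3, 7, 1), (3, 10, 2), (4, 4, 0), (4, 6, 1), (6, 2, 0), (6, 4, 1), (8, 1, 0), (8, 4, 2)]


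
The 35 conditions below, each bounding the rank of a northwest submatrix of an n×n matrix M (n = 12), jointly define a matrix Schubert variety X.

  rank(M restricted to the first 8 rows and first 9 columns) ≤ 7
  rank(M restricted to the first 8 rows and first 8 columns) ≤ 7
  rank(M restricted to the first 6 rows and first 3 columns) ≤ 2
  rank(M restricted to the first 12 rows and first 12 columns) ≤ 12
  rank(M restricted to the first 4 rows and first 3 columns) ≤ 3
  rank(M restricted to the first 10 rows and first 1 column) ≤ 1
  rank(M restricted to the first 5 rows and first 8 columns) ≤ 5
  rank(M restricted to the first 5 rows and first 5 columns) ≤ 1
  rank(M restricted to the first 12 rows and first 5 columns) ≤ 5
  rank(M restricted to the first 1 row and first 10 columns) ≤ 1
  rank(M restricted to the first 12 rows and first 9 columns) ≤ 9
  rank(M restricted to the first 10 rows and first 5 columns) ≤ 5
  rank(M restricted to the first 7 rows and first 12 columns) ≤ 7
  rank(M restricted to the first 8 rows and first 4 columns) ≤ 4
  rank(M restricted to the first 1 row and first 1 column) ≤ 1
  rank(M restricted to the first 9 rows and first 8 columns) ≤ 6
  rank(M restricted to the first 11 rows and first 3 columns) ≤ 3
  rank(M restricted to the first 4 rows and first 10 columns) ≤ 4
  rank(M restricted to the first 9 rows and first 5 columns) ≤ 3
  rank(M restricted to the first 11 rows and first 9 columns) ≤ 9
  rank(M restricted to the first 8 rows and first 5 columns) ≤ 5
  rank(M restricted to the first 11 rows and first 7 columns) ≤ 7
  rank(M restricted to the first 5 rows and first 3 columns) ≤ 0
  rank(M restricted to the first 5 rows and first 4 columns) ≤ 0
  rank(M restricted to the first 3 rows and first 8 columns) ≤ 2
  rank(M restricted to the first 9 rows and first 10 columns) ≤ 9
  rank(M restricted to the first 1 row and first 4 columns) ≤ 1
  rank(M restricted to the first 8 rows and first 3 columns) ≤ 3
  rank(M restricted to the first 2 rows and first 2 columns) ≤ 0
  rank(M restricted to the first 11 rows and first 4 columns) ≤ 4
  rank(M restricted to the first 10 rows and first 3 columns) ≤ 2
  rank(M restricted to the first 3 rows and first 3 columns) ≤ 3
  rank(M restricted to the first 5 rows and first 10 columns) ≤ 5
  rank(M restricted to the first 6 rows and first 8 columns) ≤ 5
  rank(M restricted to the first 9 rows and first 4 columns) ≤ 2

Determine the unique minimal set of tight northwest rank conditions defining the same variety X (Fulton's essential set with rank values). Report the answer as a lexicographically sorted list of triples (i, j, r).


Propagating the 35 rank bounds to every northwest block:

  row 1: 0 | 0 | 0 | 0 | 1 | 1 | 1 | 1 | 1 | 1 | 1 | 1
  row 2: 0 | 0 | 0 | 0 | 1 | 2 | 2 | 2 | 2 | 2 | 2 | 2
  row 3: 0 | 0 | 0 | 0 | 1 | 2 | 2 | 2 | 3 | 3 | 3 | 3
  row 4: 0 | 0 | 0 | 0 | 1 | 2 | 3 | 3 | 4 | 4 | 4 | 4
  row 5: 0 | 0 | 0 | 0 | 1 | 2 | 3 | 4 | 5 | 5 | 5 | 5
  row 6: 1 | 1 | 1 | 1 | 2 | 3 | 4 | 5 | 6 | 6 | 6 | 6
  row 7: 1 | 2 | 2 | 2 | 3 | 4 | 5 | 6 | 7 | 7 | 7 | 7
  row 8: 1 | 2 | 2 | 2 | 3 | 4 | 5 | 6 | 7 | 8 | 8 | 8
  row 9: 1 | 2 | 2 | 2 | 3 | 4 | 5 | 6 | 7 | 8 | 9 | 9
  row 10: 1 | 2 | 2 | 3 | 4 | 5 | 6 | 7 | 8 | 9 | 10 | 10
  row 11: 1 | 2 | 3 | 4 | 5 | 6 | 7 | 8 | 9 | 10 | 11 | 11
  row 12: 1 | 2 | 3 | 4 | 5 | 6 | 7 | 8 | 9 | 10 | 11 | 12

so w = (5, 6, 9, 7, 8, 1, 2, 10, 11, 4, 3, 12).

|D(w)|=27, |Ess(w)|=4:

[(3, 8, 2), (5, 4, 0), (9, 4, 2), (10, 3, 2)]


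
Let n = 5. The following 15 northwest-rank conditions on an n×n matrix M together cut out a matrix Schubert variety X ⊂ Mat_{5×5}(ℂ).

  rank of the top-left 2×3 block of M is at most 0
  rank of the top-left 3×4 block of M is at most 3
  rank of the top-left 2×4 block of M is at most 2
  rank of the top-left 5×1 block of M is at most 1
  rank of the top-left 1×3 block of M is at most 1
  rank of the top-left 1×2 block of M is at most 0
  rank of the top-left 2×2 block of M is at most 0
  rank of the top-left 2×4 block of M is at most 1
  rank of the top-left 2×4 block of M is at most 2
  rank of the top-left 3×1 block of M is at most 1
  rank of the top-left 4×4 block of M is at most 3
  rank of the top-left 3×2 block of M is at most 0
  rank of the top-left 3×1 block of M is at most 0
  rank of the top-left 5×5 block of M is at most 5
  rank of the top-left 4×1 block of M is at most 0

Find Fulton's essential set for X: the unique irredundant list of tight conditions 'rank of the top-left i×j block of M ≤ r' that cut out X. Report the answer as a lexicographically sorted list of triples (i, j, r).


The tightest implied rank at each (i,j), from the 15 conditions:

  R[1]: 0 | 0 | 0 | 1 | 1
  R[2]: 0 | 0 | 0 | 1 | 2
  R[3]: 0 | 0 | 1 | 2 | 3
  R[4]: 0 | 1 | 2 | 3 | 4
  R[5]: 1 | 2 | 3 | 4 | 5

so w = (4, 5, 3, 2, 1).

D(w) has 9 cells with 3 SE-corners; essential set:

[(2, 3, 0), (3, 2, 0), (4, 1, 0)]


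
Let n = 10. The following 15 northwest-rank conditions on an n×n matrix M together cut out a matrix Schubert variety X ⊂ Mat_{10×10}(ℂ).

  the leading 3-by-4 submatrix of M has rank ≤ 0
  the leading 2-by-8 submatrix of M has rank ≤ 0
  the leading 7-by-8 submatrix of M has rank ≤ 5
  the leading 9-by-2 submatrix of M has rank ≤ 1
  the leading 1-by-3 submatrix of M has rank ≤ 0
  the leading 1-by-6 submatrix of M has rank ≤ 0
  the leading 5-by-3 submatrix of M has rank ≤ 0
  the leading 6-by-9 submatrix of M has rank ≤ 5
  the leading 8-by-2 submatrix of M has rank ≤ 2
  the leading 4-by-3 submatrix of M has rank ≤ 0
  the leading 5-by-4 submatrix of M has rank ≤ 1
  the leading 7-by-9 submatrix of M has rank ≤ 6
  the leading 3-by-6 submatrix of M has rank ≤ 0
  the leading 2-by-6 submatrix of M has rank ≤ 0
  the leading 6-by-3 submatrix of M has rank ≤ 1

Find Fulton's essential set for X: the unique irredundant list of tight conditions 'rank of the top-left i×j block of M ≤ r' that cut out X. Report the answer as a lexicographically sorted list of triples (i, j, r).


Computing R[i][j] = min implied NW-rank bound (n=10, 15 conditions):

  row 1: 0 | 0 | 0 | 0 | 0 | 0 | 0 | 0 | 1 | 1
  row 2: 0 | 0 | 0 | 0 | 0 | 0 | 0 | 0 | 1 | 2
  row 3: 0 | 0 | 0 | 0 | 0 | 0 | 1 | 1 | 2 | 3
  row 4: 0 | 0 | 0 | 1 | 1 | 1 | 2 | 2 | 3 | 4
  row 5: 0 | 0 | 0 | 1 | 2 | 2 | 3 | 3 | 4 | 5
  row 6: 1 | 1 | 1 | 2 | 3 | 3 | 4 | 4 | 5 | 6
  row 7: 1 | 1 | 2 | 3 | 4 | 4 | 5 | 5 | 6 | 7
  row 8: 1 | 1 | 2 | 3 | 4 | 5 | 6 | 6 | 7 | 8
  row 9: 1 | 1 | 2 | 3 | 4 | 5 | 6 | 7 | 8 | 9
  row 10: 1 | 2 | 3 | 4 | 5 | 6 | 7 | 8 | 9 | 10

so w = (9, 10, 7, 4, 5, 1, 3, 6, 8, 2).

Fulton essential set (4 of the 31 Rothe cells):

[(2, 8, 0), (3, 6, 0), (5, 3, 0), (9, 2, 1)]


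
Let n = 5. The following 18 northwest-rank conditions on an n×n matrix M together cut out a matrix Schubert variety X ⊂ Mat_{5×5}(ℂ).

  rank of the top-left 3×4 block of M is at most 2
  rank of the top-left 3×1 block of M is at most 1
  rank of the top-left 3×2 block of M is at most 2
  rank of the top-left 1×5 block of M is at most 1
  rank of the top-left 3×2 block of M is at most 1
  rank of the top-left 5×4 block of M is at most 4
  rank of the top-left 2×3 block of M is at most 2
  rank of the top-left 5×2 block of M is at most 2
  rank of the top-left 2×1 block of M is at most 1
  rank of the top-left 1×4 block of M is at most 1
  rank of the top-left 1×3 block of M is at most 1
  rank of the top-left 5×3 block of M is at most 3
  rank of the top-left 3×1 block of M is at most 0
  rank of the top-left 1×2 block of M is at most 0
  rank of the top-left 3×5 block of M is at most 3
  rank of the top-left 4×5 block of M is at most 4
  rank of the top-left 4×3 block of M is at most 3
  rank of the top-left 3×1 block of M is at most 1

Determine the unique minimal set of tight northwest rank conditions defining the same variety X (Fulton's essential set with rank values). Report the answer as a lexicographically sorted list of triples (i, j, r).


Rank table r_w(5×5) implied by the 18 constraints:

  0 | 0 | 1 | 1 | 1
  0 | 1 | 2 | 2 | 2
  0 | 1 | 2 | 2 | 3
  1 | 2 | 3 | 3 | 4
  1 | 2 | 3 | 4 | 5

so w = (3, 2, 5, 1, 4).

ℓ(w)=5; the 3 essential cells (i,j,r):

[(1, 2, 0), (3, 1, 0), (3, 4, 2)]


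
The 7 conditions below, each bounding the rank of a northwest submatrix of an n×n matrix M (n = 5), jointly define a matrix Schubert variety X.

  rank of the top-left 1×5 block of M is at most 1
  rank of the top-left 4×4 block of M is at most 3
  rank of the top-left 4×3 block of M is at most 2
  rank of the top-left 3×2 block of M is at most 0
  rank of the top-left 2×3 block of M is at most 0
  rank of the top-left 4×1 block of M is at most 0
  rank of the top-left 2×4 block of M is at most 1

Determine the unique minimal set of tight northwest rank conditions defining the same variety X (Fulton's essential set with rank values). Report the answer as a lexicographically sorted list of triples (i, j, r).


Propagating the 7 rank bounds to every northwest block:

  0, 0, 0, 1, 1
  0, 0, 0, 1, 2
  0, 0, 1, 2, 3
  0, 1, 2, 3, 4
  1, 2, 3, 4, 5

second differences of R give the permutation w = (4, 5, 3, 2, 1).

3 SE-corners of the 9-cell Rothe diagram give Ess(w):

[(2, 3, 0), (3, 2, 0), (4, 1, 0)]


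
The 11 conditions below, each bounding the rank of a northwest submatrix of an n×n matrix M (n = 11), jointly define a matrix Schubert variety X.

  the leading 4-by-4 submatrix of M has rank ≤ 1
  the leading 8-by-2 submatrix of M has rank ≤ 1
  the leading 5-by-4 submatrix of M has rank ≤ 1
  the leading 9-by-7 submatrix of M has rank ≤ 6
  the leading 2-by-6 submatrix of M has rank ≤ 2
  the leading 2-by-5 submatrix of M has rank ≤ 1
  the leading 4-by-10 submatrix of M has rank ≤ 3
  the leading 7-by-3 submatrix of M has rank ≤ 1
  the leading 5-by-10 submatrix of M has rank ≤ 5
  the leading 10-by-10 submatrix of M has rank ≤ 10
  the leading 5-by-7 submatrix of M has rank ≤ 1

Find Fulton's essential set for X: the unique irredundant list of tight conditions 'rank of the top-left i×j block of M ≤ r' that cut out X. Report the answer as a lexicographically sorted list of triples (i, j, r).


Reconstructing r_w from the 11 given conditions:

  1, 1, 1, 1, 1, 1, 1, 1, 1, 1, 1
  1, 1, 1, 1, 1, 1, 1, 2, 2, 2, 2
  1, 1, 1, 1, 1, 1, 1, 2, 3, 3, 3
  1, 1, 1, 1, 1, 1, 1, 2, 3, 3, 4
  1, 1, 1, 1, 1, 1, 1, 2, 3, 4, 5
  1, 1, 1, 2, 2, 2, 2, 3, 4, 5, 6
  1, 1, 1, 2, 3, 3, 3, 4, 5, 6, 7
  1, 1, 2, 3, 4, 4, 4, 5, 6, 7, 8
  1, 2, 3, 4, 5, 5, 5, 6, 7, 8, 9
  1, 2, 3, 4, 5, 6, 6, 7, 8, 9, 10
  1, 2, 3, 4, 5, 6, 7, 8, 9, 10, 11

second differences of R give the permutation w = (1, 8, 9, 11, 10, 4, 5, 3, 2, 6, 7).

Fulton essential set (4 of the 30 Rothe cells):

[(4, 10, 3), (5, 7, 1), (7, 3, 1), (8, 2, 1)]


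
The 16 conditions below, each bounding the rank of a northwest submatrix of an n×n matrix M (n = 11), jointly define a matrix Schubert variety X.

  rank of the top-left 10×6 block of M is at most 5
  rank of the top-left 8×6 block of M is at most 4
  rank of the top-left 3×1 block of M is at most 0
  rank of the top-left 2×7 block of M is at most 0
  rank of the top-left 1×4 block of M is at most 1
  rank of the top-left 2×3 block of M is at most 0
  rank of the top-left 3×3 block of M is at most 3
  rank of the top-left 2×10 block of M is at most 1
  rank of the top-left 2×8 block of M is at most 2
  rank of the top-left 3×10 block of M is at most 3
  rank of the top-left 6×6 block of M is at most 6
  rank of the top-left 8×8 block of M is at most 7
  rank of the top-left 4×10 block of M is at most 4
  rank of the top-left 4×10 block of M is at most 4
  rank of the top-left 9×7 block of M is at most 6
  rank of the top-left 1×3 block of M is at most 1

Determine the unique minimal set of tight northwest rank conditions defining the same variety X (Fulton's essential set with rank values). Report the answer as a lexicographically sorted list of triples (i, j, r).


Computing R[i][j] = min implied NW-rank bound (n=11, 16 conditions):

  0, 0, 0, 0, 0, 0, 0, 1, 1, 1, 1
  0, 0, 0, 0, 0, 0, 0, 1, 1, 1, 2
  0, 1, 1, 1, 1, 1, 1, 2, 2, 2, 3
  1, 2, 2, 2, 2, 2, 2, 3, 3, 3, 4
  1, 2, 3, 3, 3, 3, 3, 4, 4, 4, 5
  1, 2, 3, 4, 4, 4, 4, 5, 5, 5, 6
  1, 2, 3, 4, 4, 4, 5, 6, 6, 6, 7
  1, 2, 3, 4, 4, 4, 5, 6, 7, 7, 8
  1, 2, 3, 4, 5, 5, 6, 7, 8, 8, 9
  1, 2, 3, 4, 5, 5, 6, 7, 8, 9, 10
  1, 2, 3, 4, 5, 6, 7, 8, 9, 10, 11

giving w = (8, 11, 2, 1, 3, 4, 7, 9, 5, 10, 6) via Δ²R.

Fulton essential set (5 of the 22 Rothe cells):

[(2, 7, 0), (2, 10, 1), (3, 1, 0), (8, 6, 4), (10, 6, 5)]


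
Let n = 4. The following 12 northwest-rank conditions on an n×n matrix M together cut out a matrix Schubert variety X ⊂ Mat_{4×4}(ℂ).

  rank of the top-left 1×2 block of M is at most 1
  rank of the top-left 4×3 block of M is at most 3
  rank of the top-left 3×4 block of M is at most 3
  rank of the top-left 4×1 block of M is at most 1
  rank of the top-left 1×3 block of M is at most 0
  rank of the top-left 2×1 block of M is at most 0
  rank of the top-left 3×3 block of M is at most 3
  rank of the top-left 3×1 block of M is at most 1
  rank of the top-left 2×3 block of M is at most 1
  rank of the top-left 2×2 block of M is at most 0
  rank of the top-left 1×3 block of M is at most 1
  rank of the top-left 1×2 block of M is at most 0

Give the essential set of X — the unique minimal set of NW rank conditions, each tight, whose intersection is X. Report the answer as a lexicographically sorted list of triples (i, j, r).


Reconstructing r_w from the 12 given conditions:

  row 1: 0 0 0 1
  row 2: 0 0 1 2
  row 3: 1 1 2 3
  row 4: 1 2 3 4

hence w(1..4) = (4, 3, 1, 2).

Fulton essential set (2 of the 5 Rothe cells):

[(1, 3, 0), (2, 2, 0)]


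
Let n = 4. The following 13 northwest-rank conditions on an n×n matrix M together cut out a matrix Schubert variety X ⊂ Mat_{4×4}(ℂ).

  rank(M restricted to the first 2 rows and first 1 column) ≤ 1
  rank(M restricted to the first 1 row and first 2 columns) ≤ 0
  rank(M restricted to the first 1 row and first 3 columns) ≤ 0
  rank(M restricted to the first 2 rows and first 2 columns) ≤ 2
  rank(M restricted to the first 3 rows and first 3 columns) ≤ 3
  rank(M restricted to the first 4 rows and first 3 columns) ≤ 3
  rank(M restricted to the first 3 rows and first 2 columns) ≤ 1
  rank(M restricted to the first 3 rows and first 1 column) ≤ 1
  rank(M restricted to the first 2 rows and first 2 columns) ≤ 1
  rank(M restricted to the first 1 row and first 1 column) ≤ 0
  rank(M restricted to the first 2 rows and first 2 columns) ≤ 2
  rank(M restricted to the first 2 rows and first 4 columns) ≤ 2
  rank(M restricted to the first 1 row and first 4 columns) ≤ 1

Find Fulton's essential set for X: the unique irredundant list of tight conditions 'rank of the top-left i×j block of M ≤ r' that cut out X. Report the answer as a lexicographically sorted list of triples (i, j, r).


Reconstructing r_w from the 13 given conditions:

  i=1: 0 | 0 | 0 | 1
  i=2: 1 | 1 | 1 | 2
  i=3: 1 | 1 | 2 | 3
  i=4: 1 | 2 | 3 | 4

hence w(1..4) = (4, 1, 3, 2).

|D(w)|=4, |Ess(w)|=2:

[(1, 3, 0), (3, 2, 1)]


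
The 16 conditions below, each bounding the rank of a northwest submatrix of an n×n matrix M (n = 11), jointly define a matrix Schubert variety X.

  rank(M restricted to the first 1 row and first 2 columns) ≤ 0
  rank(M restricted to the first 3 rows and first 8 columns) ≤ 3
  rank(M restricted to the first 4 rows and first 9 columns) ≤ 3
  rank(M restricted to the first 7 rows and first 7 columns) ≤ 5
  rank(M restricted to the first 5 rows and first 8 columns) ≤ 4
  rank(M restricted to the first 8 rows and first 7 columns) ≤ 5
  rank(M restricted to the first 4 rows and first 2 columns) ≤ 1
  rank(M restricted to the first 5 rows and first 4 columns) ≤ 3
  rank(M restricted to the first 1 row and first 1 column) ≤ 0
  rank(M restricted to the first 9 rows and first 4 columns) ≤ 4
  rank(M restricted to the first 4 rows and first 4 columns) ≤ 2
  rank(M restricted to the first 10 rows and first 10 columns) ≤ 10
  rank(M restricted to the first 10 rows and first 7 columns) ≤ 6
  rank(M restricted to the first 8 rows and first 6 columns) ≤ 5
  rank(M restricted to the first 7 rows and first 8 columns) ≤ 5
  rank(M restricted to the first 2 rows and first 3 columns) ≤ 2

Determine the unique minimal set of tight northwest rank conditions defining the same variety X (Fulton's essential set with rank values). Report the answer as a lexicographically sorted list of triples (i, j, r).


Reconstructing r_w from the 16 given conditions:

  R[1]: 0, 0, 1, 1, 1, 1, 1, 1, 1, 1, 1
  R[2]: 1, 1, 2, 2, 2, 2, 2, 2, 2, 2, 2
  R[3]: 1, 1, 2, 2, 3, 3, 3, 3, 3, 3, 3
  R[4]: 1, 1, 2, 2, 3, 3, 3, 3, 3, 4, 4
  R[5]: 1, 2, 3, 3, 4, 4, 4, 4, 4, 5, 5
  R[6]: 1, 2, 3, 4, 5, 5, 5, 5, 5, 6, 6
  R[7]: 1, 2, 3, 4, 5, 5, 5, 5, 6, 7, 7
  R[8]: 1, 2, 3, 4, 5, 5, 5, 6, 7, 8, 8
  R[9]: 1, 2, 3, 4, 5, 6, 6, 7, 8, 9, 9
  R[10]: 1, 2, 3, 4, 5, 6, 6, 7, 8, 9, 10
  R[11]: 1, 2, 3, 4, 5, 6, 7, 8, 9, 10, 11

giving w = (3, 1, 5, 10, 2, 4, 9, 8, 6, 11, 7) via Δ²R.

7 SE-corners of the 16-cell Rothe diagram give Ess(w):

[(1, 2, 0), (4, 2, 1), (4, 4, 2), (4, 9, 3), (7, 8, 5), (8, 7, 5), (10, 7, 6)]


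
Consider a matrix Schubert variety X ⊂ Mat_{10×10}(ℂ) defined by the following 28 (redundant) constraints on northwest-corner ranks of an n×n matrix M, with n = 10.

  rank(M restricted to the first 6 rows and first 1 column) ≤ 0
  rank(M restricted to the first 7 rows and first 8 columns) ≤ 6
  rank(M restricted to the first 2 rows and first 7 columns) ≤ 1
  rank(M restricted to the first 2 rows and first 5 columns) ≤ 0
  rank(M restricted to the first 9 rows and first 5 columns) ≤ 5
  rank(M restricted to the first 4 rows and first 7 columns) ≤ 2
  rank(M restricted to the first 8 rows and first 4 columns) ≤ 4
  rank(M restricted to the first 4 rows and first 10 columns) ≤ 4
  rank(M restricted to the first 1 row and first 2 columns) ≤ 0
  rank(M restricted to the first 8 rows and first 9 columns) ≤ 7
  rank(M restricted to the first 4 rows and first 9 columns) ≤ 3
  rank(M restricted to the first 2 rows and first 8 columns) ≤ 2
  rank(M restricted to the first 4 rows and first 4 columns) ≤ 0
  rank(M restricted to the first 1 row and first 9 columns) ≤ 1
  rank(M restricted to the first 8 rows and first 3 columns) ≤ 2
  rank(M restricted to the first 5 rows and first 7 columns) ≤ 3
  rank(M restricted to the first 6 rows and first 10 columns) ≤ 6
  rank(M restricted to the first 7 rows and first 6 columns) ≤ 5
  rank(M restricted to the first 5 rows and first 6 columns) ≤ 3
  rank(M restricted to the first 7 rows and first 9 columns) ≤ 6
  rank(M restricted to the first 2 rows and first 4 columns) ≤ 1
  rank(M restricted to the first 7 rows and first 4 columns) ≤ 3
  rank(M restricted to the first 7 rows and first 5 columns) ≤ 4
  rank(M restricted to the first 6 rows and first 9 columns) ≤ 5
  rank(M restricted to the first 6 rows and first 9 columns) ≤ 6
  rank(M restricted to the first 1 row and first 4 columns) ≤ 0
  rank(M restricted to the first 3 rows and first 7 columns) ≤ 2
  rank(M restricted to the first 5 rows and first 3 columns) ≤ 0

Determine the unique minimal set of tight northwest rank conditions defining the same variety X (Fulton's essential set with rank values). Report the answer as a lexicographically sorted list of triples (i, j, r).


Recovering R(i,j) via the rank-extension bound from the 28 conditions:

  0 0 0 0 0 1 1 1 1 1
  0 0 0 0 0 1 1 2 2 2
  0 0 0 0 1 2 2 3 3 3
  0 0 0 0 1 2 2 3 3 4
  0 0 0 1 2 3 3 4 4 5
  0 1 1 2 3 4 4 5 5 6
  1 2 2 3 4 5 5 6 6 7
  1 2 2 3 4 5 6 7 7 8
  1 2 3 4 5 6 7 8 8 9
  1 2 3 4 5 6 7 8 9 10

hence w(1..10) = (6, 8, 5, 10, 4, 2, 1, 7, 3, 9).

D(w) has 26 cells with 8 SE-corners; essential set:

[(2, 5, 0), (2, 7, 1), (4, 4, 0), (4, 7, 2), (4, 9, 3), (5, 3, 0), (6, 1, 0), (8, 3, 2)]


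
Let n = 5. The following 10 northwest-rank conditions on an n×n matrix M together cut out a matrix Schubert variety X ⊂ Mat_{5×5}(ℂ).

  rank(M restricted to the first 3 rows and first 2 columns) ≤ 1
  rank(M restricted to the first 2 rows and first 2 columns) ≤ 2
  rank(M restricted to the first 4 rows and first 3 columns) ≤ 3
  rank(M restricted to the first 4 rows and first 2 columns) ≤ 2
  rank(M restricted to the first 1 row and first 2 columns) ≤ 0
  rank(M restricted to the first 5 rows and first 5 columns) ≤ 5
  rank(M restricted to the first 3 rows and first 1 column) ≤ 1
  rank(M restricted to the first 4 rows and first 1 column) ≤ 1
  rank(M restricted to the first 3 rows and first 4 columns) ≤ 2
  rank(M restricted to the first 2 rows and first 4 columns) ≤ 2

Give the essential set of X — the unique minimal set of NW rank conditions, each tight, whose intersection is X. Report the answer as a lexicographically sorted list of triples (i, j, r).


Propagating the 10 rank bounds to every northwest block:

  R[1]: 0, 0, 1, 1, 1
  R[2]: 1, 1, 2, 2, 2
  R[3]: 1, 1, 2, 2, 3
  R[4]: 1, 2, 3, 3, 4
  R[5]: 1, 2, 3, 4, 5

hence w(1..5) = (3, 1, 5, 2, 4).

ℓ(w)=4; the 3 essential cells (i,j,r):

[(1, 2, 0), (3, 2, 1), (3, 4, 2)]


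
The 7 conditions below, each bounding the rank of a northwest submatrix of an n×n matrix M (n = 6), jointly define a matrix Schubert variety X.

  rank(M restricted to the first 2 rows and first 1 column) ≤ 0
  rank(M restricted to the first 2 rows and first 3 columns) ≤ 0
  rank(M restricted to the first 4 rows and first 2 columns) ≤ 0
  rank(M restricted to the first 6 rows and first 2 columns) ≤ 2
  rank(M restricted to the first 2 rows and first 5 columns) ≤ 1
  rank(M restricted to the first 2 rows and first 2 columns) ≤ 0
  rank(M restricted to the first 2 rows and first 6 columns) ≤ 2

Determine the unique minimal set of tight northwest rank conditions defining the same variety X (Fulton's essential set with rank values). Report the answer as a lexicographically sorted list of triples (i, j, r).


Recovering R(i,j) via the rank-extension bound from the 7 conditions:

  row 1: 0 | 0 | 0 | 1 | 1 | 1
  row 2: 0 | 0 | 0 | 1 | 1 | 2
  row 3: 0 | 0 | 1 | 2 | 2 | 3
  row 4: 0 | 0 | 1 | 2 | 3 | 4
  row 5: 1 | 1 | 2 | 3 | 4 | 5
  row 6: 1 | 2 | 3 | 4 | 5 | 6

hence w(1..6) = (4, 6, 3, 5, 1, 2).

Rothe diagram D(w) (11 cells), 3 SE-corners (essential conditions):

[(2, 3, 0), (2, 5, 1), (4, 2, 0)]


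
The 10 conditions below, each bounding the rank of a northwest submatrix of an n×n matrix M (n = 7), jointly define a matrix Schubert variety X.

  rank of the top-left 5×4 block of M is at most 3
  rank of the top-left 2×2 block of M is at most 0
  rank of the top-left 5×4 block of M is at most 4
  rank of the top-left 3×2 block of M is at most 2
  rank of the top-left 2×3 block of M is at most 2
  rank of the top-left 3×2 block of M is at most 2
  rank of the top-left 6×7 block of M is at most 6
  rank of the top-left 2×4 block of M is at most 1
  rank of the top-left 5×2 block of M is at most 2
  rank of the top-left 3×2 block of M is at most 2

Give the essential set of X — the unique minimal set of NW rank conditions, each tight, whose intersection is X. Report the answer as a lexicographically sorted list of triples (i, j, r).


Rank table r_w(7×7) implied by the 10 constraints:

  0 0 1 1 1 1 1
  0 0 1 1 2 2 2
  1 1 2 2 3 3 3
  1 2 3 3 4 4 4
  1 2 3 3 4 5 5
  1 2 3 4 5 6 6
  1 2 3 4 5 6 7

hence w(1..7) = (3, 5, 1, 2, 6, 4, 7).

Rothe diagram D(w) (6 cells), 3 SE-corners (essential conditions):

[(2, 2, 0), (2, 4, 1), (5, 4, 3)]


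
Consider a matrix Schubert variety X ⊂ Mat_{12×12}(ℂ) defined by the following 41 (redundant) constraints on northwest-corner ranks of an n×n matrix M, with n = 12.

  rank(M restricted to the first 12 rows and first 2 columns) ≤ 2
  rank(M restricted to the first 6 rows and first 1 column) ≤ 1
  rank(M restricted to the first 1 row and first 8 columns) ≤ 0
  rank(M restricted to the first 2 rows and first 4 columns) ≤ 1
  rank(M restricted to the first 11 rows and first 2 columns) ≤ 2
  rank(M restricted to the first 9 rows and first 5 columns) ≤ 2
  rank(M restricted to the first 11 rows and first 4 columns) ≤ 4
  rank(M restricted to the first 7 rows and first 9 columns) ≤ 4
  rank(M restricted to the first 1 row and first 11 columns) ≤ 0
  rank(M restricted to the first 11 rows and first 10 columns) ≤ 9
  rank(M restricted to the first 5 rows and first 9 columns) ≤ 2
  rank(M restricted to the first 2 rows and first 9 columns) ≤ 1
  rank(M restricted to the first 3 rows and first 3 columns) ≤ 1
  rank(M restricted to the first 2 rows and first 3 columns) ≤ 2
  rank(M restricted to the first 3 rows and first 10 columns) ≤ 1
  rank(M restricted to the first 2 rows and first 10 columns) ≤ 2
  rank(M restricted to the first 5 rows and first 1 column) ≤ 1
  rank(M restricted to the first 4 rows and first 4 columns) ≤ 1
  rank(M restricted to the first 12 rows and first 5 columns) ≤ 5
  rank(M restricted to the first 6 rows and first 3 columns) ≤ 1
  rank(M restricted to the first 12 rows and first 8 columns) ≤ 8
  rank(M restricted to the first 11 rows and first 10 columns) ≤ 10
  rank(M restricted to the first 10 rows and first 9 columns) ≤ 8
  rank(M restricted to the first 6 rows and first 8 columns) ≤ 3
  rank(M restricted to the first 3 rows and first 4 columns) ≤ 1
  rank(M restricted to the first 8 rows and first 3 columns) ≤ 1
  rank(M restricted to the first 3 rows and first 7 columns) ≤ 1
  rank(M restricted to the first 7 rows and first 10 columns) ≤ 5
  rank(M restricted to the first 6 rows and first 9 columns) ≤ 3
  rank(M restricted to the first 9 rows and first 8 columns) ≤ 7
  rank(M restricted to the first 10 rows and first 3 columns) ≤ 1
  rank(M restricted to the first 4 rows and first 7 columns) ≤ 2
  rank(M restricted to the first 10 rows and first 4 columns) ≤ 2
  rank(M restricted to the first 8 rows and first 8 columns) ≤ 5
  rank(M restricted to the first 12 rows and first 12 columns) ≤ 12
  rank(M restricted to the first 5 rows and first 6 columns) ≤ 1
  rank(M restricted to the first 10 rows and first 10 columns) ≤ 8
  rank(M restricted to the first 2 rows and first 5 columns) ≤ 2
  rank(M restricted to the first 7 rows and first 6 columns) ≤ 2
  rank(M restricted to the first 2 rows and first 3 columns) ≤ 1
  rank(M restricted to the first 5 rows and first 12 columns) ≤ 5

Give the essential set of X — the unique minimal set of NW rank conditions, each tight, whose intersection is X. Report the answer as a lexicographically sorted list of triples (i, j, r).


Rank table r_w(12×12) implied by the 41 constraints:

  0 0 0 0 0 0 0 0 0 0 0 1
  1 1 1 1 1 1 1 1 1 1 1 2
  1 1 1 1 1 1 1 1 1 1 2 3
  1 1 1 1 1 1 2 2 2 2 3 4
  1 1 1 1 1 1 2 2 2 3 4 5
  1 1 1 2 2 2 3 3 3 4 5 6
  1 1 1 2 2 2 3 4 4 5 6 7
  1 1 1 2 2 3 4 5 5 6 7 8
  1 1 1 2 2 3 4 5 6 7 8 9
  1 1 1 2 3 4 5 6 7 8 9 10
  1 2 2 3 4 5 6 7 8 9 10 11
  1 2 3 4 5 6 7 8 9 10 11 12

hence w(1..12) = (12, 1, 11, 7, 10, 4, 8, 6, 9, 5, 2, 3).

7 SE-corners of the 46-cell Rothe diagram give Ess(w):

[(1, 11, 0), (3, 10, 1), (5, 6, 1), (5, 9, 2), (7, 6, 2), (9, 5, 2), (10, 3, 1)]


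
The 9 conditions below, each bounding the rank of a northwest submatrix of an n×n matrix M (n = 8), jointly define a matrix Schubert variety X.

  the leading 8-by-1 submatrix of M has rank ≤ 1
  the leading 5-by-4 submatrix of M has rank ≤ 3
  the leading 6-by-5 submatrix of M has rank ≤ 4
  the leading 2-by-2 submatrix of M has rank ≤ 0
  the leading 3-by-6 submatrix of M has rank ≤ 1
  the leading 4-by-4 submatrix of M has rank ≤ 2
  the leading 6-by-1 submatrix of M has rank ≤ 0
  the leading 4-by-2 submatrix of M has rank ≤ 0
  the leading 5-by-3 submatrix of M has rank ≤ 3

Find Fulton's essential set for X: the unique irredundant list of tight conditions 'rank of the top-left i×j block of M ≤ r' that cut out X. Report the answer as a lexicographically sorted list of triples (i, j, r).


Reconstructing r_w from the 9 given conditions:

  row 1: 0, 0, 1, 1, 1, 1, 1, 1
  row 2: 0, 0, 1, 1, 1, 1, 2, 2
  row 3: 0, 0, 1, 1, 1, 1, 2, 3
  row 4: 0, 0, 1, 2, 2, 2, 3, 4
  row 5: 0, 1, 2, 3, 3, 3, 4, 5
  row 6: 0, 1, 2, 3, 4, 4, 5, 6
  row 7: 1, 2, 3, 4, 5, 5, 6, 7
  row 8: 1, 2, 3, 4, 5, 6, 7, 8

the unique w with this rank table is (3, 7, 8, 4, 2, 5, 1, 6).

3 SE-corners of the 16-cell Rothe diagram give Ess(w):

[(3, 6, 1), (4, 2, 0), (6, 1, 0)]


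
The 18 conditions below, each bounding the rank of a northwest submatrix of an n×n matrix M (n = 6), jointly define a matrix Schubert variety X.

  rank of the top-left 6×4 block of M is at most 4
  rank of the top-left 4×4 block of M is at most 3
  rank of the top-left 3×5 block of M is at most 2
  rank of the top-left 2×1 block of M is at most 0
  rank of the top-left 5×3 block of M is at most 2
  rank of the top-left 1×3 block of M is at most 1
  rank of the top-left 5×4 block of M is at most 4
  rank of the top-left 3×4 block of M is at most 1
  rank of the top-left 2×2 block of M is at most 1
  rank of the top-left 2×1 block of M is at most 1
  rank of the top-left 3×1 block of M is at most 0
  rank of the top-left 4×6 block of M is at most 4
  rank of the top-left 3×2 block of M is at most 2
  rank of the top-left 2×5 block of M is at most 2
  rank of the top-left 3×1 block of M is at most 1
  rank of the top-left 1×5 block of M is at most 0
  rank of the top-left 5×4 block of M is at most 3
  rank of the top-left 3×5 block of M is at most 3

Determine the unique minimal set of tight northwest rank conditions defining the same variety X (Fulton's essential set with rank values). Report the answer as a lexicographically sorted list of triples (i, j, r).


Computing R[i][j] = min implied NW-rank bound (n=6, 18 conditions):

  0, 0, 0, 0, 0, 1
  0, 1, 1, 1, 1, 2
  0, 1, 1, 1, 2, 3
  1, 2, 2, 2, 3, 4
  1, 2, 2, 3, 4, 5
  1, 2, 3, 4, 5, 6

hence w(1..6) = (6, 2, 5, 1, 4, 3).

Rothe diagram D(w) (10 cells), 4 SE-corners (essential conditions):

[(1, 5, 0), (3, 1, 0), (3, 4, 1), (5, 3, 2)]


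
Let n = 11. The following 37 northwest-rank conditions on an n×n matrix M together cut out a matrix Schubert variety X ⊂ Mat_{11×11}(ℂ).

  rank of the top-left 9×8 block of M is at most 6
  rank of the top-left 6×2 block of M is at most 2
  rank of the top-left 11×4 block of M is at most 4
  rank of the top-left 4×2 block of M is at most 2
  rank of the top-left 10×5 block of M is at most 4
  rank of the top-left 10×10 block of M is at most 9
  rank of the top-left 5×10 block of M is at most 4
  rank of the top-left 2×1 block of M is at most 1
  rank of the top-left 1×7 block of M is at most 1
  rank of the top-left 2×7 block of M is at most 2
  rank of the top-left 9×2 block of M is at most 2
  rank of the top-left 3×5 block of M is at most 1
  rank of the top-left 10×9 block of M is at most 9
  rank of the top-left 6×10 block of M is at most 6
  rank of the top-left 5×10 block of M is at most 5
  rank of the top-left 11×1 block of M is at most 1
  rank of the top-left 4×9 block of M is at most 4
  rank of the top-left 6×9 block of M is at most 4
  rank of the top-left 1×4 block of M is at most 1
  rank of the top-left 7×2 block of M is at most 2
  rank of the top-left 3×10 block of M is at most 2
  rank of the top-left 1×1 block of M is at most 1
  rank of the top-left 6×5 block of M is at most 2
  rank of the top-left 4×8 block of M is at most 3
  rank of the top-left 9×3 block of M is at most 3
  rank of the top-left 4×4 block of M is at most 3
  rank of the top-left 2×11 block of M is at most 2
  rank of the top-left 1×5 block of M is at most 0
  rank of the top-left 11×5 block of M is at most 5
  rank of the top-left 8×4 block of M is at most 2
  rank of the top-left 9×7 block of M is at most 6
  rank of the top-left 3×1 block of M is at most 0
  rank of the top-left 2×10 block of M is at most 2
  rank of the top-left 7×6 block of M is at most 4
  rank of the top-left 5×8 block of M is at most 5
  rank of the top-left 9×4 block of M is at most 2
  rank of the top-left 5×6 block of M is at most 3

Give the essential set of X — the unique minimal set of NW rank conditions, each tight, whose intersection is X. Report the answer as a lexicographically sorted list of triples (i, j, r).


Rank table r_w(11×11) implied by the 37 constraints:

  R[1]: 0, 0, 0, 0, 0, 1, 1, 1, 1, 1, 1
  R[2]: 0, 1, 1, 1, 1, 2, 2, 2, 2, 2, 2
  R[3]: 0, 1, 1, 1, 1, 2, 2, 2, 2, 2, 3
  R[4]: 1, 2, 2, 2, 2, 3, 3, 3, 3, 3, 4
  R[5]: 1, 2, 2, 2, 2, 3, 4, 4, 4, 4, 5
  R[6]: 1, 2, 2, 2, 2, 3, 4, 4, 4, 5, 6
  R[7]: 1, 2, 2, 2, 3, 4, 5, 5, 5, 6, 7
  R[8]: 1, 2, 2, 2, 3, 4, 5, 6, 6, 7, 8
  R[9]: 1, 2, 2, 2, 3, 4, 5, 6, 7, 8, 9
  R[10]: 1, 2, 3, 3, 4, 5, 6, 7, 8, 9, 10
  R[11]: 1, 2, 3, 4, 5, 6, 7, 8, 9, 10, 11

reading off 1-entries of Δ²R: w = (6, 2, 11, 1, 7, 10, 5, 8, 9, 3, 4).

Rothe diagram D(w) (28 cells), 7 SE-corners (essential conditions):

[(1, 5, 0), (3, 1, 0), (3, 5, 1), (3, 10, 2), (6, 5, 2), (6, 9, 4), (9, 4, 2)]


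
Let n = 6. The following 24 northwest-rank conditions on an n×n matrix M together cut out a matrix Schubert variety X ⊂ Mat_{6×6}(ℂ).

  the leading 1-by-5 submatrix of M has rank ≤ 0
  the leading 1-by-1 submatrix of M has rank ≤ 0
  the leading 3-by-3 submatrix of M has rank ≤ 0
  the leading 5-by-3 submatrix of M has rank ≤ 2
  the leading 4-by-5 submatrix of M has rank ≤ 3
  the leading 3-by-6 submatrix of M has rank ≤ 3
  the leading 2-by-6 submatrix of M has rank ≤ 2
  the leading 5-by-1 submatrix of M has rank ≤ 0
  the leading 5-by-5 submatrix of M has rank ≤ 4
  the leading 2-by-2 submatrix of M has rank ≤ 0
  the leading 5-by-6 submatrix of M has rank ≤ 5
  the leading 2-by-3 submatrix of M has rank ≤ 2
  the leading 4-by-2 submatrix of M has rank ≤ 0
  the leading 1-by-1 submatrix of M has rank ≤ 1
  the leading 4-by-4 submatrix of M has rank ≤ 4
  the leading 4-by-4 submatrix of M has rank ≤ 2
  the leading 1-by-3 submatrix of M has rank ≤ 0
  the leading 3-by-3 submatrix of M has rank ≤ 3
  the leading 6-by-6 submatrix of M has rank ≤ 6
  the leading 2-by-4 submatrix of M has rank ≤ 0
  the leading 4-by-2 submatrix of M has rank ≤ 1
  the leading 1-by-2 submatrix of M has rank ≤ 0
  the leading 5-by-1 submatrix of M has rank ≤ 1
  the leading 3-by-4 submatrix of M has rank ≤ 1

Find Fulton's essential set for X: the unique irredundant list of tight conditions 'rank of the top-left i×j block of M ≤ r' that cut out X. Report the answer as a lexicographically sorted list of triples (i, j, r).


Computing R[i][j] = min implied NW-rank bound (n=6, 24 conditions):

  row 1: 0 | 0 | 0 | 0 | 0 | 1
  row 2: 0 | 0 | 0 | 0 | 1 | 2
  row 3: 0 | 0 | 0 | 1 | 2 | 3
  row 4: 0 | 0 | 1 | 2 | 3 | 4
  row 5: 0 | 1 | 2 | 3 | 4 | 5
  row 6: 1 | 2 | 3 | 4 | 5 | 6

the unique w with this rank table is (6, 5, 4, 3, 2, 1).

ℓ(w)=15; the 5 essential cells (i,j,r):

[(1, 5, 0), (2, 4, 0), (3, 3, 0), (4, 2, 0), (5, 1, 0)]


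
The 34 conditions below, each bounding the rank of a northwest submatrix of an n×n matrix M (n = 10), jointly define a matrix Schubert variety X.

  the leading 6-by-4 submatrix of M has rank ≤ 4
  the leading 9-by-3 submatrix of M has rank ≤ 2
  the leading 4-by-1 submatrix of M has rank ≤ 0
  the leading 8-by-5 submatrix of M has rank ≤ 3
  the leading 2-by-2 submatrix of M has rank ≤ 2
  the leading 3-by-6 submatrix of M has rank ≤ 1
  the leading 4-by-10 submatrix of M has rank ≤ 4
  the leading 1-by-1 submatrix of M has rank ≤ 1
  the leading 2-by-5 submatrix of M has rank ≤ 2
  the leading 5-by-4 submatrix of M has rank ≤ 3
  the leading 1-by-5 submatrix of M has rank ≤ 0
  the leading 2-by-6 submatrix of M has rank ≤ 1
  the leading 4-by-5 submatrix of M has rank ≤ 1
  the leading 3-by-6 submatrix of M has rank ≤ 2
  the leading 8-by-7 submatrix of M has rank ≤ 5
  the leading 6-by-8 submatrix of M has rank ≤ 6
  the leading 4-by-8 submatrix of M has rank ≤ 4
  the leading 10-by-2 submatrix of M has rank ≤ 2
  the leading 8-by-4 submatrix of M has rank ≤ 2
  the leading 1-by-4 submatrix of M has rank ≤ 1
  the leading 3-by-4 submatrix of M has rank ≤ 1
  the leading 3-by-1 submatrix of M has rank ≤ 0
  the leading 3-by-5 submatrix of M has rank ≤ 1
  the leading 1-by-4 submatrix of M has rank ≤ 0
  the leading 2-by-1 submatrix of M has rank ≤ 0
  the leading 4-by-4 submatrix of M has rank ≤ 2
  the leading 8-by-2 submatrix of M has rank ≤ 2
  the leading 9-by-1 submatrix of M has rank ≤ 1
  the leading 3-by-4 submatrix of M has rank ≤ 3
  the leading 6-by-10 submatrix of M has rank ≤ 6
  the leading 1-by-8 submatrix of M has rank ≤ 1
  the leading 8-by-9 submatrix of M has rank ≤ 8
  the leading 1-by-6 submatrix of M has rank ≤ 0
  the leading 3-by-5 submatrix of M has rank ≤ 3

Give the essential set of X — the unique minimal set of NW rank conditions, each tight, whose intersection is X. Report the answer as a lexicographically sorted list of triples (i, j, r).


Computing R[i][j] = min implied NW-rank bound (n=10, 34 conditions):

  row 1: 0  0  0  0  0  0  1  1  1  1
  row 2: 0  1  1  1  1  1  2  2  2  2
  row 3: 0  1  1  1  1  1  2  3  3  3
  row 4: 0  1  1  1  1  2  3  4  4  4
  row 5: 1  2  2  2  2  3  4  5  5  5
  row 6: 1  2  2  2  3  4  5  6  6  6
  row 7: 1  2  2  2  3  4  5  6  7  7
  row 8: 1  2  2  2  3  4  5  6  7  8
  row 9: 1  2  2  3  4  5  6  7  8  9
  row 10: 1  2  3  4  5  6  7  8  9  10

giving w = (7, 2, 8, 6, 1, 5, 9, 10, 4, 3) via Δ²R.

ℓ(w)=23; the 6 essential cells (i,j,r):

[(1, 6, 0), (3, 6, 1), (4, 1, 0), (4, 5, 1), (8, 4, 2), (9, 3, 2)]
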